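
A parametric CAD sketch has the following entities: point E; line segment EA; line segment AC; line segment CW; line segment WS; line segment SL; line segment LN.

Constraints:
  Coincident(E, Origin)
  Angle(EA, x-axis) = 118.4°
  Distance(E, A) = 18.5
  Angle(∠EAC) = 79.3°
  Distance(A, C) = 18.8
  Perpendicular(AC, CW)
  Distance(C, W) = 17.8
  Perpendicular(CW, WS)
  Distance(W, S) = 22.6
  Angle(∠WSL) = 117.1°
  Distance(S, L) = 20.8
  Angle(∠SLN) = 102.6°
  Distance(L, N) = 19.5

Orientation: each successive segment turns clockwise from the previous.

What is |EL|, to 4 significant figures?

25.22

CW ⟂ WS, so WS runs at -162.3°; with |WS| = 22.6, S = (-7.007, -1.839). ∠WSL = 117.1° gives SL at 134.8° from the x-axis; with |SL| = 20.8, L = (-21.66, 12.92). Then |EL| = |L − E| = 25.22.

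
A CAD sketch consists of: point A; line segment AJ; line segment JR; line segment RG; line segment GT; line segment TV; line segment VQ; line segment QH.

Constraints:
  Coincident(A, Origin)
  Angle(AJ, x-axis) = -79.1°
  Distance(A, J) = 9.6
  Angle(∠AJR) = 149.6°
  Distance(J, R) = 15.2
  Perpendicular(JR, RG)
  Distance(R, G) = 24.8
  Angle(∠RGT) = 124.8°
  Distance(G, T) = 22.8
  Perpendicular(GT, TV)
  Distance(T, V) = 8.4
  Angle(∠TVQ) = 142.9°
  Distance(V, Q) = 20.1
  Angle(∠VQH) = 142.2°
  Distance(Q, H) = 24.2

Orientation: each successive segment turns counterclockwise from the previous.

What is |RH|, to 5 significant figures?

10.474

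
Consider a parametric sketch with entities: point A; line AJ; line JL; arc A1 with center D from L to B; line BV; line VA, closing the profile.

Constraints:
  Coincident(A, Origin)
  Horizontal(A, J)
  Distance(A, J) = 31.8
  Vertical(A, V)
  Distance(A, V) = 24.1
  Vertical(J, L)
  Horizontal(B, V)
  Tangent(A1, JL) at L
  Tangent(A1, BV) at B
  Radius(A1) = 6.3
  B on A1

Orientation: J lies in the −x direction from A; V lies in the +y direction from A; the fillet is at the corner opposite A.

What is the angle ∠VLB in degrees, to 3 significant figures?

33.8°

A is at the origin; A and J share the same y with |AJ| = 31.8 and J on the −x side, so J = (-31.8, 0.00). A and V share the same x with |AV| = 24.1 and V on the +y side, so V = (0.00, 24.1). The virtual corner opposite A is at (-31.8, 24.1). The tangent condition forces DL to be normal to JL and tangency of A1 to BV means the radius DB is perpendicular to BV, with radius 6.3, so the center D sits 6.3 in from both sides at D = (-25.5, 17.8). That places the tangent points at L = (-31.8, 17.8) on JL and B = (-25.5, 24.1) on BV. Then cos ∠VLB = LV·LB / (|LV||LB|), giving 33.8°.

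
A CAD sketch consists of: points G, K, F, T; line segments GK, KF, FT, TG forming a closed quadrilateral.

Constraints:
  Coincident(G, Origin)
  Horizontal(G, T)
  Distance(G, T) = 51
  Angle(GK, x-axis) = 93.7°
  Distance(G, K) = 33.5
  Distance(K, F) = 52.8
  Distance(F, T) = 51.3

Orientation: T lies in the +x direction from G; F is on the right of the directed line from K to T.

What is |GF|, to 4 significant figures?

19.38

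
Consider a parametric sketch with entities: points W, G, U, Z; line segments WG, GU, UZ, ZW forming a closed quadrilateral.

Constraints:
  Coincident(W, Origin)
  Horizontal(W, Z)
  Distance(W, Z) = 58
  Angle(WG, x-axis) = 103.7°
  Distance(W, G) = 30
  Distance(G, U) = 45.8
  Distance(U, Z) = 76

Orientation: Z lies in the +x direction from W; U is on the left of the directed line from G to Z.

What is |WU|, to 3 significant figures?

68.9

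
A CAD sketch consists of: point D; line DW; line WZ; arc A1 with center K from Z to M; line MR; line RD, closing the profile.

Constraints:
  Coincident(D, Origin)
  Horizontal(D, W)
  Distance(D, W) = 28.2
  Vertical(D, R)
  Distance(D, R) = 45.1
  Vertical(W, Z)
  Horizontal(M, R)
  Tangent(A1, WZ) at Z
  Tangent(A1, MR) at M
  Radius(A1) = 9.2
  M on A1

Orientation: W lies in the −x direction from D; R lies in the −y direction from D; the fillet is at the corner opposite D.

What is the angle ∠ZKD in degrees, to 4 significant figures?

117.9°

D is at the origin; D and W share the same y with |DW| = 28.2 and W on the −x side, so W = (-28.20, 0.000). DR is vertical with |DR| = 45.1 and R on the −y side, so R = (0.000, -45.10). The virtual corner opposite D is at (-28.20, -45.10). A1 meets WZ tangentially, so KZ is at right angles to WZ and since A1 is tangent to MR there, KM ⟂ MR, with radius 9.2, so the center K sits 9.2 in from both sides at K = (-19.00, -35.90). That places the tangent points at Z = (-28.20, -35.90) on WZ and M = (-19.00, -45.10) on MR. Then cos ∠ZKD = KZ·KD / (|KZ||KD|), giving 117.9°.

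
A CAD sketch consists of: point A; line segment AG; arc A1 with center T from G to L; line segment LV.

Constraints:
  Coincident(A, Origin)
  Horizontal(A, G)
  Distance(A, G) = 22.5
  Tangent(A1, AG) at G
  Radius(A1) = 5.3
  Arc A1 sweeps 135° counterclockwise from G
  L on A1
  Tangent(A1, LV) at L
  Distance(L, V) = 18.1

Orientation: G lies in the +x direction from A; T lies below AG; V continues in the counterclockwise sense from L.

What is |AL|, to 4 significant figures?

20.82

A is at the origin; AG is horizontal with |AG| = 22.5 and G on the +x side, so G = (22.50, 0.000). Since A1 is tangent to AG there, TG ⟂ AG, so T = G + (0, -5.3) = (22.50, -5.300). On A1, G sits at bearing 90° from T; a 135° counterclockwise sweep puts L at bearing 225°, so L = T + 5.3·(cos 225°, sin 225°) = (18.75, -9.048). Then |AL| = |L − A| = 20.82.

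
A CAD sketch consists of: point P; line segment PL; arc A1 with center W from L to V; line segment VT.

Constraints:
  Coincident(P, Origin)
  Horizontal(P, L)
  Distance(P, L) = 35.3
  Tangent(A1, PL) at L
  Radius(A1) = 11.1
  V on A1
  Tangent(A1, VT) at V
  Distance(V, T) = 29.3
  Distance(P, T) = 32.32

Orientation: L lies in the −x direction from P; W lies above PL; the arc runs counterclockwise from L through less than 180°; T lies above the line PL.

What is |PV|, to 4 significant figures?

26.34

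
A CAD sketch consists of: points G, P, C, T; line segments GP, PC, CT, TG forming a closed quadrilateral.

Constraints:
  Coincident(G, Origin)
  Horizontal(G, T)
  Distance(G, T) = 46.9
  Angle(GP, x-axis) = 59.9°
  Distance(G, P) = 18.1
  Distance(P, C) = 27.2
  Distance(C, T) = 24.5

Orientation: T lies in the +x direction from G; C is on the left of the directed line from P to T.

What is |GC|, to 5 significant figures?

41.702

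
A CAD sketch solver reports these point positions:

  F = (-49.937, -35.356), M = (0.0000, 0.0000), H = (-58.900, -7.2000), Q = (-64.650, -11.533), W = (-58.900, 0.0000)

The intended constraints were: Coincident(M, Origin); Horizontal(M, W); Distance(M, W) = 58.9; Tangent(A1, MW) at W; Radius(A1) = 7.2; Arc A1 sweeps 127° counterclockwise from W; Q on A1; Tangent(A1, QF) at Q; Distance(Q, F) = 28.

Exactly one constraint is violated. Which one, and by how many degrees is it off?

Tangent(A1, QF) at Q — off by 5.30°.

M = (0.00, 0.00) ✓; M.y = 0.00, W.y = 0.00 ✓; |MW| = 58.90 ✓; ∠(HW, WM) = 90.00° ✓; |HW| = 7.200 ✓; bearing(H→Q) − bearing(H→W) = 127.0° ✓; |HQ| = 7.200 ✓; ∠(HQ, QF) = 95.30° ✗; |QF| = 28.00 ✓.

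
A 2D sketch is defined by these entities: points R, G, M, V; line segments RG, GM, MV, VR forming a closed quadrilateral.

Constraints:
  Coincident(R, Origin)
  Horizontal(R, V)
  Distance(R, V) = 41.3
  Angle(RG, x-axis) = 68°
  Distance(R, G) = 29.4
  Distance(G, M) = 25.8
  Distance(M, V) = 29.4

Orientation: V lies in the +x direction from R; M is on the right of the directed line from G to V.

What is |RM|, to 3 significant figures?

12.0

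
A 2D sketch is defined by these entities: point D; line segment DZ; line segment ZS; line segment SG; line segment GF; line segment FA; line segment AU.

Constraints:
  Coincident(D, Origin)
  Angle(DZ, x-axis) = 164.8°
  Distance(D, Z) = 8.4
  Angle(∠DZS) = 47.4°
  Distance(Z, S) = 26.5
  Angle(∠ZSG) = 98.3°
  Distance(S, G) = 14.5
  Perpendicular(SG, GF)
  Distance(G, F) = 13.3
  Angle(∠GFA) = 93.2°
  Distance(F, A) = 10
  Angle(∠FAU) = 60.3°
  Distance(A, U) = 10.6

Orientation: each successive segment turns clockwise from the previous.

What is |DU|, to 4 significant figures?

18.18

D is at the origin; DZ runs at 164.8° with length 8.4, so Z = (-8.106, 2.202). ∠DZS = 47.4° gives ZS at 32.20° from the x-axis; with |ZS| = 26.5, S = (14.32, 16.32). ∠ZSG = 98.3° gives SG at -49.50° from the x-axis; with |SG| = 14.5, G = (23.73, 5.298). SG is perpendicular to GF, so GF runs at -139.5°; with |GF| = 13.3, F = (13.62, -3.340). ∠GFA = 93.2° gives FA at 133.7° from the x-axis; with |FA| = 10.0, A = (6.713, 3.890). ∠FAU = 60.3° gives AU at 14.00° from the x-axis; with |AU| = 10.6, U = (17.00, 6.454). Then |DU| = |U − D| = 18.18.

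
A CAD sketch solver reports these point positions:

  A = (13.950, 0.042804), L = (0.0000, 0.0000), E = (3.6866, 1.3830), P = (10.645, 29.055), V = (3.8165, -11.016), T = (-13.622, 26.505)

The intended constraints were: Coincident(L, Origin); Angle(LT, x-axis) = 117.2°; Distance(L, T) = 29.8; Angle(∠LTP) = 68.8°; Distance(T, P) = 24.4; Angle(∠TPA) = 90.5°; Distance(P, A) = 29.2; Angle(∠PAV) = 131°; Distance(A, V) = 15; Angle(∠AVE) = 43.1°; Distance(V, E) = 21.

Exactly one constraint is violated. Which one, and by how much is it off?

Distance(V, E) = 21 — off by 8.60.

L = (0.00, 0.00) ✓; LT at 117.2° ✓; |LT| = 29.80 ✓; ∠LTP = 68.80° ✓; |TP| = 24.40 ✓; ∠TPA = 90.50° ✓; |PA| = 29.20 ✓; ∠PAV = 131.0° ✓; |AV| = 15.00 ✓; ∠AVE = 43.10° ✓; |VE| = 12.40 ✗.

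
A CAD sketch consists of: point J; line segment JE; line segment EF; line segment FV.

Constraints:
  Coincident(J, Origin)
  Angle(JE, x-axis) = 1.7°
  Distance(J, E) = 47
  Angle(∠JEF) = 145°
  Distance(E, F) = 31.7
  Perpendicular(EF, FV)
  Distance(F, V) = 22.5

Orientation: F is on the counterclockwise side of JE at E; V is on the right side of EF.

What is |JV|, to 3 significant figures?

85.9

∠JEF = 145.0°, so EF runs at 1.7° + (180° − 145.0°) = 36.7° from the x-axis; with |EF| = 31.7, F = E + 31.7·(cos 36.7°, sin 36.7°) = (72.4, 20.3). EF ⟂ FV; with |FV| = 22.5 on the right of EF, V = F + 22.5·(0.598, -0.802) = (85.8, 2.30). Then |JV| = |V − J| = 85.9.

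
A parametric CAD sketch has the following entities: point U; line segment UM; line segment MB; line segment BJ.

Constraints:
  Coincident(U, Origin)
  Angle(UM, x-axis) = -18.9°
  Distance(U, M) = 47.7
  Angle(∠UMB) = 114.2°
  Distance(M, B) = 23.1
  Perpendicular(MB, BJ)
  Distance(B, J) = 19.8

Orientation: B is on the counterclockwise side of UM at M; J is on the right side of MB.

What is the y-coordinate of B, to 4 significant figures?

1.416

U is at the origin; UM runs at -18.9° with length 47.7, so M = 47.7·(cos -18.9°, sin -18.9°) = (45.13, -15.45). ∠UMB = 114.2°, so MB runs at -18.9° + (180° − 114.2°) = 46.90° from the x-axis; with |MB| = 23.1, B = M + 23.1·(cos 46.90°, sin 46.90°) = (60.91, 1.416). So B.y = 1.416.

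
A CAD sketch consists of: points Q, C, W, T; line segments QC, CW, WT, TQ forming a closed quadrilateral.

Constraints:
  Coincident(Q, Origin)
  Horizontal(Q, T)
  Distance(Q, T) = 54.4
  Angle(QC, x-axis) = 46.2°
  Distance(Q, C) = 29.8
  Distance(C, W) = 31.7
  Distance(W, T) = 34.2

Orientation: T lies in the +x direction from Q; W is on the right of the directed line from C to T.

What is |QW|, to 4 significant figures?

24.01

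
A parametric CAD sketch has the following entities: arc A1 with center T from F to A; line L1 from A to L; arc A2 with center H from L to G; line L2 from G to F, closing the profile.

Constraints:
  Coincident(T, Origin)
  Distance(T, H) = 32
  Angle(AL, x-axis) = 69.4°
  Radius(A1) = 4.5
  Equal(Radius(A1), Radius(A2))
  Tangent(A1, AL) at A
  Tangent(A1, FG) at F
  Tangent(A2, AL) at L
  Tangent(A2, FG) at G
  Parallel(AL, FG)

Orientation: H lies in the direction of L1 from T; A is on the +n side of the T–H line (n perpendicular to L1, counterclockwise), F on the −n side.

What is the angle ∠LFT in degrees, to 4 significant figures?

74.29°

Tangency of A1 to both parallel lines with radius 4.5 puts A and F at T ± 4.5·n: A = (-4.212, 1.583), F = (4.212, -1.583). Equal radii place L and G the same way about H: L = H + 4.5·n = (7.047, 31.54), G = H − 4.5·n = (15.47, 28.37). Then cos ∠LFT = FL·FT / (|FL||FT|), giving 74.29°.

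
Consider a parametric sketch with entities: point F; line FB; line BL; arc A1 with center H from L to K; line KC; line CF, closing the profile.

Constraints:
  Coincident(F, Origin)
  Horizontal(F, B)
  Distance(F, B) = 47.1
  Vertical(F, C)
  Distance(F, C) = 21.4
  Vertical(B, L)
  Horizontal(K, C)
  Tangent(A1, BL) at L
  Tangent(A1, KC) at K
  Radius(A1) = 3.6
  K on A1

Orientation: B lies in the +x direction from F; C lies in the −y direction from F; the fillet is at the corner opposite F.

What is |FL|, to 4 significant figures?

50.35

The virtual corner opposite F is at (47.10, -21.40). Tangency of A1 to BL means the radius HL is perpendicular to BL and tangency of A1 to KC means the radius HK is perpendicular to KC, with radius 3.6, so the center H sits 3.6 in from both sides at H = (43.50, -17.80). That places the tangent points at L = (47.10, -17.80) on BL and K = (43.50, -21.40) on KC. Then |FL| = |L − F| = 50.35.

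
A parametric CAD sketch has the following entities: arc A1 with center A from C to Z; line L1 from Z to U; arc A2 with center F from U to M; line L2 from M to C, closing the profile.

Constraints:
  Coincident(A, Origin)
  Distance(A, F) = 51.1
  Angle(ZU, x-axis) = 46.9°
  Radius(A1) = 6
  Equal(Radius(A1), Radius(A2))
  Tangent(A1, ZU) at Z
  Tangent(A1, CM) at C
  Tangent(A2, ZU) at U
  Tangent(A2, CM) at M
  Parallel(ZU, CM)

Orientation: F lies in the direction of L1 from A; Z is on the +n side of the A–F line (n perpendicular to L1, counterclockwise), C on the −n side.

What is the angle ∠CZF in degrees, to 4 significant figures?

83.30°

The slot axis is L1's direction at 46.9°, so u = (cos 46.9°, sin 46.9°) = (0.6833, 0.7302) and n = (−sin 46.9°, cos 46.9°) = (-0.7302, 0.6833). A is at the origin and F lies 51.1 along u from A, so F = 51.1·u = (34.92, 37.31). Tangency of A1 to both parallel lines with radius 6.0 puts Z and C at A ± 6.0·n: Z = (-4.381, 4.100), C = (4.381, -4.100). Then cos ∠CZF = ZC·ZF / (|ZC||ZF|), giving 83.30°.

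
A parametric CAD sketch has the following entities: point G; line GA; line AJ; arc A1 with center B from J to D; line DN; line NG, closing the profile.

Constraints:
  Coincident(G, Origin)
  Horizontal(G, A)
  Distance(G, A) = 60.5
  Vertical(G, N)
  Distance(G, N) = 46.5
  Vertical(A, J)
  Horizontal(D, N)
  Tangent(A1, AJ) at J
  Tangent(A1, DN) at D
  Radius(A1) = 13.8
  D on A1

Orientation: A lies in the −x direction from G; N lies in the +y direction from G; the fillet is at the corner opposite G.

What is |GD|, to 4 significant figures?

65.90

G is at the origin; GA is horizontal with |GA| = 60.5 and A on the −x side, so A = (-60.50, 0.000). GN is vertical with |GN| = 46.5 and N on the +y side, so N = (0.000, 46.50). The virtual corner opposite G is at (-60.50, 46.50). A1 meets AJ tangentially, so BJ is at right angles to AJ and tangency of A1 to DN means the radius BD is perpendicular to DN, with radius 13.8, so the center B sits 13.8 in from both sides at B = (-46.70, 32.70). That places the tangent points at J = (-60.50, 32.70) on AJ and D = (-46.70, 46.50) on DN. Then |GD| = |D − G| = 65.90.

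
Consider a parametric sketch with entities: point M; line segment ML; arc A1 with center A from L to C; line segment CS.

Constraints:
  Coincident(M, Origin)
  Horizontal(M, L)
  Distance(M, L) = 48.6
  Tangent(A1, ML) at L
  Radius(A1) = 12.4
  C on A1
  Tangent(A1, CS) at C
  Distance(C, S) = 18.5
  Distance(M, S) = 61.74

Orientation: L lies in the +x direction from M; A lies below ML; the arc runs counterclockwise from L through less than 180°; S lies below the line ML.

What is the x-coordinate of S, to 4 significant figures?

51.19

Checks: M = (0.00, 0.00) ✓; |AC| = 12.40 ✓; ∠(AC, CS) = 90.00° ✓; |CS| = 18.50 ✓; |MS| = 61.74 ✓.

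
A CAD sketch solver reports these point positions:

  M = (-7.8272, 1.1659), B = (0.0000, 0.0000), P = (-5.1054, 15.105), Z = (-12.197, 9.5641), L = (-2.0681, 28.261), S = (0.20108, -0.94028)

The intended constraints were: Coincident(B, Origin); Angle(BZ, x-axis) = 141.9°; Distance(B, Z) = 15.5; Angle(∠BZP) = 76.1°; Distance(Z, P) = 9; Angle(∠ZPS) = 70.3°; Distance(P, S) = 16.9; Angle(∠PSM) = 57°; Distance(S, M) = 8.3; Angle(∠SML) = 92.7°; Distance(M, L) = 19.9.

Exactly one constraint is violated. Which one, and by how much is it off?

Distance(M, L) = 19.9 — off by 7.80.

B = (0.00, 0.00) ✓; BZ at 141.9° ✓; |BZ| = 15.50 ✓; ∠BZP = 76.10° ✓; |ZP| = 9.000 ✓; ∠ZPS = 70.30° ✓; |PS| = 16.90 ✓; ∠PSM = 57.00° ✓; |SM| = 8.300 ✓; ∠SML = 92.70° ✓; |ML| = 27.70 ✗.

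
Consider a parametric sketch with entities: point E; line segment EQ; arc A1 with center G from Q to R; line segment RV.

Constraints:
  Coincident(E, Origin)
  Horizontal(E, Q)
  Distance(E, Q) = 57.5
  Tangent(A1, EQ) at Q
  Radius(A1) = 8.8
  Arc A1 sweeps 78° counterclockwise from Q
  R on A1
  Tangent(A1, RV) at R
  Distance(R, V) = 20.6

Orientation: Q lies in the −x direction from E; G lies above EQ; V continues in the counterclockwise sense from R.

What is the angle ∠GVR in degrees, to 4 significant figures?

23.13°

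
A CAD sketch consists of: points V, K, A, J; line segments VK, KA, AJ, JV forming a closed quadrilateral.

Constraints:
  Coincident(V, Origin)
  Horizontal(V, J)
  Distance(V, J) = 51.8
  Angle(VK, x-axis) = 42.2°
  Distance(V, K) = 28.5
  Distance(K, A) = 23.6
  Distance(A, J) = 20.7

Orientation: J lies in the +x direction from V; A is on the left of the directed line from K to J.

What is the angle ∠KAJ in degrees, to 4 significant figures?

109.3°

Checks: VK at 42.20° ✓; |KA| = 23.60 ✓; |AJ| = 20.70 ✓.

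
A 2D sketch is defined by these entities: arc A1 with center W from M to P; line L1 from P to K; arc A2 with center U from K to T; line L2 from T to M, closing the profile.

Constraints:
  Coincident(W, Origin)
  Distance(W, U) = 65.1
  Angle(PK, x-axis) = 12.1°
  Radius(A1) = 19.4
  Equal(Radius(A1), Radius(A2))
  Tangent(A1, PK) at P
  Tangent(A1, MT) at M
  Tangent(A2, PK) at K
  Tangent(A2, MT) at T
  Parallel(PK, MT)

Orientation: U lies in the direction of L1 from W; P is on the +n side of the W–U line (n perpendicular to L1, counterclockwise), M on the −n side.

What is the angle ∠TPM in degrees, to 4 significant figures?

59.20°

The slot axis is L1's direction at 12.1°, so u = (cos 12.1°, sin 12.1°) = (0.9778, 0.2096) and n = (−sin 12.1°, cos 12.1°) = (-0.2096, 0.9778). W is at the origin and U lies 65.1 along u from W, so U = 65.1·u = (63.65, 13.65). Tangency of A1 to both parallel lines with radius 19.4 puts P and M at W ± 19.4·n: P = (-4.067, 18.97), M = (4.067, -18.97). Equal radii place K and T the same way about U: K = U + 19.4·n = (59.59, 32.62), T = U − 19.4·n = (67.72, -5.323). Then cos ∠TPM = PT·PM / (|PT||PM|), giving 59.20°.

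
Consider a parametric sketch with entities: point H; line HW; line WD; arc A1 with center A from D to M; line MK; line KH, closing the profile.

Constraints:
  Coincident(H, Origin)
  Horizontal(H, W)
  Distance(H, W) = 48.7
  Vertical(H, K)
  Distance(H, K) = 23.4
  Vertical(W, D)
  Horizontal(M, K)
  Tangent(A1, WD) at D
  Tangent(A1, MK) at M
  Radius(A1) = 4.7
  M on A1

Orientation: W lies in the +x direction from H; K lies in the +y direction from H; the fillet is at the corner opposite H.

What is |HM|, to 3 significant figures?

49.8

The virtual corner opposite H is at (48.7, 23.4). Tangency of A1 to WD means the radius AD is perpendicular to WD and tangency of A1 to MK means the radius AM is perpendicular to MK, with radius 4.7, so the center A sits 4.7 in from both sides at A = (44.0, 18.7). That places the tangent points at D = (48.7, 18.7) on WD and M = (44.0, 23.4) on MK. Then |HM| = |M − H| = 49.8.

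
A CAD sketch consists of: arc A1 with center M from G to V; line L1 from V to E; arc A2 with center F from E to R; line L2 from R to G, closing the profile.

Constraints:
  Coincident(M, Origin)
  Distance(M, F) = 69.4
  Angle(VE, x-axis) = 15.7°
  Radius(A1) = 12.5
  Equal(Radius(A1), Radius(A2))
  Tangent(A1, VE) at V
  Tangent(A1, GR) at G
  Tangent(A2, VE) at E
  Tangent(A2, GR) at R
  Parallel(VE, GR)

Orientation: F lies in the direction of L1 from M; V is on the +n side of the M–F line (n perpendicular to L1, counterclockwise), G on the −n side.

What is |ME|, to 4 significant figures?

70.52

Tangency of A1 to both parallel lines with radius 12.5 puts V and G at M ± 12.5·n: V = (-3.383, 12.03), G = (3.383, -12.03). Equal radii place E and R the same way about F: E = F + 12.5·n = (63.43, 30.81), R = F − 12.5·n = (70.19, 6.746). Then |ME| = |E − M| = 70.52.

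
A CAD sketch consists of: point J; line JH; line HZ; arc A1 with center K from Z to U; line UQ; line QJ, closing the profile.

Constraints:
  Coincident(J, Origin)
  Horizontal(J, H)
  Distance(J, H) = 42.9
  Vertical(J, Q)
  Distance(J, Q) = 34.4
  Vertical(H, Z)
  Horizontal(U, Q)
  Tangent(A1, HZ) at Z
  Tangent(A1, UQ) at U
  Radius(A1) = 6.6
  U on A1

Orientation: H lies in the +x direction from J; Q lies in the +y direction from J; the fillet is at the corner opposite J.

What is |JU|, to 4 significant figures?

50.01

J is at the origin; JH is horizontal with |JH| = 42.9 and H on the +x side, so H = (42.90, 0.000). JQ is vertical with |JQ| = 34.4 and Q on the +y side, so Q = (0.000, 34.40). The virtual corner opposite J is at (42.90, 34.40). The tangent condition forces KZ to be normal to HZ and since A1 is tangent to UQ there, KU ⟂ UQ, with radius 6.6, so the center K sits 6.6 in from both sides at K = (36.30, 27.80). That places the tangent points at Z = (42.90, 27.80) on HZ and U = (36.30, 34.40) on UQ. Then |JU| = |U − J| = 50.01.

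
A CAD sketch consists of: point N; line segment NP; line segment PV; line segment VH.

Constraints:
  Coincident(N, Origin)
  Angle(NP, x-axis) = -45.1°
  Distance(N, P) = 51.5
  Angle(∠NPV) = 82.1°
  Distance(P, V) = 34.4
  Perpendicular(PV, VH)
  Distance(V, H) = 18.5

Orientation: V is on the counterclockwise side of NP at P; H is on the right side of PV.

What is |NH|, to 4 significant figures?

74.69

N is at the origin; NP runs at -45.1° with length 51.5, so P = 51.5·(cos -45.1°, sin -45.1°) = (36.35, -36.48). ∠NPV = 82.1°, so PV runs at -45.1° + (180° − 82.1°) = 52.80° from the x-axis; with |PV| = 34.4, V = P + 34.4·(cos 52.80°, sin 52.80°) = (57.15, -9.079). PV ⟂ VH; with |VH| = 18.5 on the right of PV, H = V + 18.5·(0.7965, -0.6046) = (71.89, -20.26). Then |NH| = |H − N| = 74.69.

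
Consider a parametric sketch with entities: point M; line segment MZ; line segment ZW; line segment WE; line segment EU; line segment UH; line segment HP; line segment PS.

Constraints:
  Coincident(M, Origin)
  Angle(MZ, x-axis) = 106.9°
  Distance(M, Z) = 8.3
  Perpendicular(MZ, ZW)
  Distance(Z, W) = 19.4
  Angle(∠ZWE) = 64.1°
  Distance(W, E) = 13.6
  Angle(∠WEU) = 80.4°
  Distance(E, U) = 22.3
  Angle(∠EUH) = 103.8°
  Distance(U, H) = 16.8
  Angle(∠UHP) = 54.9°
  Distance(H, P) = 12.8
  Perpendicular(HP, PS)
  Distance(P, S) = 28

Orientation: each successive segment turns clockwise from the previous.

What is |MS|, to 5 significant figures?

14.971

∠UHP = 54.9° gives HP at -39.900° from the x-axis; with |HP| = 12.8, P = (4.1121, 15.792). The perpendicularity gives PS at right angles to HP, so PS runs at -129.90°; with |PS| = 28.0, S = (-13.848, -5.6887). Then |MS| = |S − M| = 14.971.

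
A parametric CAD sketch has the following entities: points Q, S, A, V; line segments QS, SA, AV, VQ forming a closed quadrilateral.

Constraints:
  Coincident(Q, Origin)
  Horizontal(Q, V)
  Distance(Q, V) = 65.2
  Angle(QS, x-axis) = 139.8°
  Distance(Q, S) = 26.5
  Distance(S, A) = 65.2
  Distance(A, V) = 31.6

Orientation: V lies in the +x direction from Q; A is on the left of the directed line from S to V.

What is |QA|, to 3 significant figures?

50.6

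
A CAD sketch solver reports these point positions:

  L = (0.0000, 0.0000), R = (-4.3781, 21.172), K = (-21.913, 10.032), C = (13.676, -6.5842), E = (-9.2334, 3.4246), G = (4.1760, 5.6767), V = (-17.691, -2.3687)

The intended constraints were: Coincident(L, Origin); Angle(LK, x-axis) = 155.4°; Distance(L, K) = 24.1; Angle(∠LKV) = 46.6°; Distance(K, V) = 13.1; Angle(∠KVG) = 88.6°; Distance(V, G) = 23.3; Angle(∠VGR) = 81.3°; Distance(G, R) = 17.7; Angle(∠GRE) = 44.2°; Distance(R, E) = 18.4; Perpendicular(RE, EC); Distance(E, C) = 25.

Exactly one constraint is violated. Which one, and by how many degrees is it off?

Perpendicular(RE, EC) — off by 8.30°.

L = (0.00, 0.00) ✓; LK at 155.4° ✓; |LK| = 24.10 ✓; ∠LKV = 46.60° ✓; |KV| = 13.10 ✓; ∠KVG = 88.60° ✓; |VG| = 23.30 ✓; ∠VGR = 81.30° ✓; |GR| = 17.70 ✓; ∠GRE = 44.20° ✓; |RE| = 18.40 ✓; ∠(RE, EC) = 81.70° ✗; |EC| = 25.00 ✓.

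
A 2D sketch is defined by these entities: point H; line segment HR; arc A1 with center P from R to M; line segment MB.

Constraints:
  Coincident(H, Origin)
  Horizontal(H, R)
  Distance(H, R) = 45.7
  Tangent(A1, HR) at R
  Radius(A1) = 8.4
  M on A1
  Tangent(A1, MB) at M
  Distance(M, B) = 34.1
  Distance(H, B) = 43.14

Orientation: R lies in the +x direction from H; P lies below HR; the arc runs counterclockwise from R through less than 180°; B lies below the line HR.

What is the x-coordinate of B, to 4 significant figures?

23.89

H is at the origin; H and R share the same y with |HR| = 45.7 and R on the +x side, so R = (45.70, 0.000). The tangent condition forces PR to be normal to HR, so P = R + (0, -8.4) = (45.70, -8.400). Since PM ⟂ MB (tangency), |PB| = √(8.4² + 34.1²) = 35.12 regardless of where M sits on A1. So B lies on both circle(H, 43.14) and circle(P, 35.12); the below-HR intersection is B = (23.89, -35.92). M is the foot of the tangent from B: M = (38.06, -4.909).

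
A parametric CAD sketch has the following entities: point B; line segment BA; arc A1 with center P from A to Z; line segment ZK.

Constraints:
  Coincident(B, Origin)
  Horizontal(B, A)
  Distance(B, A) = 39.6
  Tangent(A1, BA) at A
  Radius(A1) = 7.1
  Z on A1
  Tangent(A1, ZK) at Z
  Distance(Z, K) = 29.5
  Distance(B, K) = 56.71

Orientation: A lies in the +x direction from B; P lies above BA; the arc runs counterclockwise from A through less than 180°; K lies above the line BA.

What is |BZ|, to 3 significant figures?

47.3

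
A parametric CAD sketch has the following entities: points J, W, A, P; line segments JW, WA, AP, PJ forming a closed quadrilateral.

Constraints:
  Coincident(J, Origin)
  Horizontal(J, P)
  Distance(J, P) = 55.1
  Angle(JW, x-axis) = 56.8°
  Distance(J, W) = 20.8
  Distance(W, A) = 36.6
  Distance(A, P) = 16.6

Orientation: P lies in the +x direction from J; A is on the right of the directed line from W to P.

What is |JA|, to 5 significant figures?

40.033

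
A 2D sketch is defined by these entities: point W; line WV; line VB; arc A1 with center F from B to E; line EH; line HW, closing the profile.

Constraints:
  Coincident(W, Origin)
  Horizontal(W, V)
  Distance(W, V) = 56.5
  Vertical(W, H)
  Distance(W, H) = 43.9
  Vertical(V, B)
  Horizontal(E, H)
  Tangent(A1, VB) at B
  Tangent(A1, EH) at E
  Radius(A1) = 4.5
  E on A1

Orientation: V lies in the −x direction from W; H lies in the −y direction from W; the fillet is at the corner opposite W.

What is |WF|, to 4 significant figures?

65.24

W is at the origin; WV is horizontal with |WV| = 56.5 and V on the −x side, so V = (-56.50, 0.000). WH is vertical with |WH| = 43.9 and H on the −y side, so H = (0.000, -43.90). The virtual corner opposite W is at (-56.50, -43.90). A1 meets VB tangentially, so FB is at right angles to VB and A1 meets EH tangentially, so FE is at right angles to EH, with radius 4.5, so the center F sits 4.5 in from both sides at F = (-52.00, -39.40). Then |WF| = |F − W| = 65.24.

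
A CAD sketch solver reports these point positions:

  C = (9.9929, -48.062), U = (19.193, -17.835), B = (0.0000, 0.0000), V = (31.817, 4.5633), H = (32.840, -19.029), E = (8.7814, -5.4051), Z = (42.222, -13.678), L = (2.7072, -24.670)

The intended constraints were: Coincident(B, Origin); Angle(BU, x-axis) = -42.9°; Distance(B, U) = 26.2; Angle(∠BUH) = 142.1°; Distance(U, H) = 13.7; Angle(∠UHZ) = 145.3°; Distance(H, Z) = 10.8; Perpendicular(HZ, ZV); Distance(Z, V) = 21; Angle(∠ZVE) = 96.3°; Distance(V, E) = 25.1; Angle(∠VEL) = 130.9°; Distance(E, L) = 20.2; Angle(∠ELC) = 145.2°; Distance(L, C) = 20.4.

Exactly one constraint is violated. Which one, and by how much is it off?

Distance(L, C) = 20.4 — off by 4.10.

B = (0.00, 0.00) ✓; BU at -42.90° ✓; |BU| = 26.20 ✓; ∠BUH = 142.1° ✓; |UH| = 13.70 ✓; ∠UHZ = 145.3° ✓; |HZ| = 10.80 ✓; ∠(HZ, ZV) = 90.00° ✓; |ZV| = 21.00 ✓; ∠ZVE = 96.30° ✓; |VE| = 25.10 ✓; ∠VEL = 130.9° ✓; |EL| = 20.20 ✓; ∠ELC = 145.2° ✓; |LC| = 24.50 ✗.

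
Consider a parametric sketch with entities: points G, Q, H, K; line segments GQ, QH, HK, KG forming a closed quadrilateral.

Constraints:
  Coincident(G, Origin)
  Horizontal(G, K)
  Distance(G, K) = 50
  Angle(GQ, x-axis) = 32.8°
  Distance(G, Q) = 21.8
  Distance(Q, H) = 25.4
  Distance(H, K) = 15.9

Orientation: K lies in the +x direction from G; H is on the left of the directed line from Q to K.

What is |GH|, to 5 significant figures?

45.940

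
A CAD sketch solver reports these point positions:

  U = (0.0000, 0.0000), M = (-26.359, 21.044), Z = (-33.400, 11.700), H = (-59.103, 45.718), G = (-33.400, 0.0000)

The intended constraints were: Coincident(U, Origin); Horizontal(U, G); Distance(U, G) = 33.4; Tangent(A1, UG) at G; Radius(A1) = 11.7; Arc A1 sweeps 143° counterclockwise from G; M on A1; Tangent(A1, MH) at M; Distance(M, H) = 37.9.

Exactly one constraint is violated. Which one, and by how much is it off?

Distance(M, H) = 37.9 — off by 3.10.

U = (0.00, 0.00) ✓; U.y = 0.00, G.y = 0.00 ✓; |UG| = 33.40 ✓; ∠(ZG, GU) = 90.00° ✓; |ZG| = 11.70 ✓; bearing(Z→M) − bearing(Z→G) = 143.0° ✓; |ZM| = 11.70 ✓; ∠(ZM, MH) = 90.00° ✓; |MH| = 41.00 ✗.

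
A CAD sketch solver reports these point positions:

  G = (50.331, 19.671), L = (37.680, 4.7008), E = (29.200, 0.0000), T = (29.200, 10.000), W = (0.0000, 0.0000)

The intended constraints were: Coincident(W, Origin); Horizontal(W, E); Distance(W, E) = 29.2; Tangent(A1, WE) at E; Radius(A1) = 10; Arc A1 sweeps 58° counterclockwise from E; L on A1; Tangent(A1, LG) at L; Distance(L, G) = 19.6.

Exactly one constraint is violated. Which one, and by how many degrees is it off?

Tangent(A1, LG) at L — off by 8.20°.

W = (0.00, 0.00) ✓; W.y = 0.00, E.y = 0.00 ✓; |WE| = 29.20 ✓; ∠(TE, EW) = 90.00° ✓; |TE| = 10.00 ✓; bearing(T→L) − bearing(T→E) = 58.00° ✓; |TL| = 10.00 ✓; ∠(TL, LG) = 98.20° ✗; |LG| = 19.60 ✓.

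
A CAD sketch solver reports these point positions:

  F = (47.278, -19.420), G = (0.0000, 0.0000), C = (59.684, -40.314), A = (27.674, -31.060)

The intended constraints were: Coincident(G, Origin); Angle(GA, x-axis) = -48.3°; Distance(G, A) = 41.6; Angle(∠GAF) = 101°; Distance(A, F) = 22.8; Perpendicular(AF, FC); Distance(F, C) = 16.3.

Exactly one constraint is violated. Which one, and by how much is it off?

Distance(F, C) = 16.3 — off by 8.00.

G = (0.00, 0.00) ✓; GA at -48.30° ✓; |GA| = 41.60 ✓; ∠GAF = 101.0° ✓; |AF| = 22.80 ✓; ∠(AF, FC) = 90.00° ✓; |FC| = 24.30 ✗.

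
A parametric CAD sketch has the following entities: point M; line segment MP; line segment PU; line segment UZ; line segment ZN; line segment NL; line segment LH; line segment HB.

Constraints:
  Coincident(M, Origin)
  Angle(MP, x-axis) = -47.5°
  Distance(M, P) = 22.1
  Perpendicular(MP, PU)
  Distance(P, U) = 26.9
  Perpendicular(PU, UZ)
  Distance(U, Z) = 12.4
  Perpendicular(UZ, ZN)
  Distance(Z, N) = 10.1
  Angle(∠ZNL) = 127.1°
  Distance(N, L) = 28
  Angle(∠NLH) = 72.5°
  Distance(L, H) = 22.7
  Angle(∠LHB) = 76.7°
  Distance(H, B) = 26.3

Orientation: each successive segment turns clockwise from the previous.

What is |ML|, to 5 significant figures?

32.032

M is at the origin; MP runs at -47.5° with length 22.1, so P = (14.931, -16.294). MP ⟂ PU, so PU runs at -137.50°; with |PU| = 26.9, U = (-4.9022, -34.467). PU is perpendicular to UZ, so UZ runs at 132.50°; with |UZ| = 12.4, Z = (-13.280, -25.325). UZ is perpendicular to ZN, so ZN runs at 42.500°; with |ZN| = 10.1, N = (-5.8330, -18.502). ∠ZNL = 127.1° gives NL at -10.400° from the x-axis; with |NL| = 28.0, L = (21.707, -23.556). Then |ML| = |L − M| = 32.032.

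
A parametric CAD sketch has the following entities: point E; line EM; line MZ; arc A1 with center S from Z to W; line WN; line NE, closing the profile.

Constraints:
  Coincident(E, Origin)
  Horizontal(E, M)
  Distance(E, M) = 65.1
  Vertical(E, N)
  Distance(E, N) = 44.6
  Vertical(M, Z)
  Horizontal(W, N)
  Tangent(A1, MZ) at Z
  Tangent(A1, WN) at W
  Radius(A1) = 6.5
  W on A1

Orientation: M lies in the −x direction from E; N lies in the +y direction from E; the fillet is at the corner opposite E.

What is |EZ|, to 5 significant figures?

75.430

E is at the origin; E and M share the same y with |EM| = 65.1 and M on the −x side, so M = (-65.100, 0.0000). E and N share the same x with |EN| = 44.6 and N on the +y side, so N = (0.0000, 44.600). The virtual corner opposite E is at (-65.100, 44.600). The tangent condition forces SZ to be normal to MZ and since A1 is tangent to WN there, SW ⟂ WN, with radius 6.5, so the center S sits 6.5 in from both sides at S = (-58.600, 38.100). That places the tangent points at Z = (-65.100, 38.100) on MZ and W = (-58.600, 44.600) on WN. Then |EZ| = |Z − E| = 75.430.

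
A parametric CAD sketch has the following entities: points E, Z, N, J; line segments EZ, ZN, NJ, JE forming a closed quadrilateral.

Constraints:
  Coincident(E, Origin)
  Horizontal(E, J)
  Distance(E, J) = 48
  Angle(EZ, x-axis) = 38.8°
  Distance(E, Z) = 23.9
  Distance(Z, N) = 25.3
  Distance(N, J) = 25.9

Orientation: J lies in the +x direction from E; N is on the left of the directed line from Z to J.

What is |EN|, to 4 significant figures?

48.77

Checks: |ZN| = 25.30 ✓; |NJ| = 25.90 ✓.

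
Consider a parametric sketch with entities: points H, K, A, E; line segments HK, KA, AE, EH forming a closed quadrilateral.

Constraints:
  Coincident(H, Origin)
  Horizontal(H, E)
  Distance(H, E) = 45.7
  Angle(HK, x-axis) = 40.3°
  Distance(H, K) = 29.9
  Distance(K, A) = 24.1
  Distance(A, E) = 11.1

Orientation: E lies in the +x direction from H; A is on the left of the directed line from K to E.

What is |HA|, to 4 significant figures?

46.79

Checks: HK at 40.30° ✓; |KA| = 24.10 ✓; |AE| = 11.10 ✓.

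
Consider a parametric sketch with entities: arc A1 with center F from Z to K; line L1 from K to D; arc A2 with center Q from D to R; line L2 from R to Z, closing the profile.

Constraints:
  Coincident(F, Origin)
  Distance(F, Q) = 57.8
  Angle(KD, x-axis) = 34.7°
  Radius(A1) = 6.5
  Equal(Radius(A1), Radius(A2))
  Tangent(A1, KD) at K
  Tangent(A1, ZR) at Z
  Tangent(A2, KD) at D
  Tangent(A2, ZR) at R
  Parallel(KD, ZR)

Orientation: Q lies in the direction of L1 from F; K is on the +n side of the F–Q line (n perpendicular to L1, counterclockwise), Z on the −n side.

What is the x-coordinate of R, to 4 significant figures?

51.22

The slot axis is L1's direction at 34.7°, so u = (cos 34.7°, sin 34.7°) = (0.8221, 0.5693) and n = (−sin 34.7°, cos 34.7°) = (-0.5693, 0.8221). F is at the origin and Q lies 57.8 along u from F, so Q = 57.8·u = (47.52, 32.90). Tangency of A1 to both parallel lines with radius 6.5 puts K and Z at F ± 6.5·n: K = (-3.700, 5.344), Z = (3.700, -5.344). Equal radii place D and R the same way about Q: D = Q + 6.5·n = (43.82, 38.25), R = Q − 6.5·n = (51.22, 27.56). So R.x = 51.22.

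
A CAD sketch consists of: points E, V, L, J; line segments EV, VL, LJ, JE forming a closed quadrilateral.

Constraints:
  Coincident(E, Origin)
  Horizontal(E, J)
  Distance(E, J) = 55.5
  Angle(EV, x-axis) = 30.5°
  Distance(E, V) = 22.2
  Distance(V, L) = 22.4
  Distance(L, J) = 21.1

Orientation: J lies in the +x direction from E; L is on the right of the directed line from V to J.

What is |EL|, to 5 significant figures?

35.218

Checks: |VL| = 22.40 ✓; |LJ| = 21.10 ✓.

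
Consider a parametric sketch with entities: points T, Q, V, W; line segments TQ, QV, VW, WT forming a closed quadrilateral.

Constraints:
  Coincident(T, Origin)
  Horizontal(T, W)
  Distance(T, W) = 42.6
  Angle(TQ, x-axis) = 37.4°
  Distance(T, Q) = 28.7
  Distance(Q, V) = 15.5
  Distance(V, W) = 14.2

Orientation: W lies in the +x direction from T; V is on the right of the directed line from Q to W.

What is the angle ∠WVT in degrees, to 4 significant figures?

161.1°

T is at the origin; T and W share the same y with |TW| = 42.6 and W in +x, so W = (42.6, 0). TQ runs at 37.4° with |TQ| = 28.7, so Q = (22.80, 17.43). V is determined by |QV| = 15.5 and |VW| = 14.2 together: it lies at the intersection of circle(Q, 15.5) and circle(W, 14.2). With |QW| = 26.38, the foot of the radical line on QW is 13.92 from Q and the perpendicular offset is √(15.5² − 13.92²) = 6.814. Taking the right-of-QW solution: V = (28.75, 3.118).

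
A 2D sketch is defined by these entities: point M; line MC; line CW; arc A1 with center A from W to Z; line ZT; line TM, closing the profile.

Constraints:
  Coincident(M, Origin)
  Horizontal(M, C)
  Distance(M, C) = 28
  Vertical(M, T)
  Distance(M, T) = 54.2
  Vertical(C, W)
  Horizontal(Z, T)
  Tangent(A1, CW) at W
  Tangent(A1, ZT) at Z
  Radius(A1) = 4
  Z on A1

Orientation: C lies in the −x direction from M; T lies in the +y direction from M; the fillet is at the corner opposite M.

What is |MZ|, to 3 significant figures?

59.3

The virtual corner opposite M is at (-28.0, 54.2). Since A1 is tangent to CW there, AW ⟂ CW and the tangent condition forces AZ to be normal to ZT, with radius 4.0, so the center A sits 4.0 in from both sides at A = (-24.0, 50.2). That places the tangent points at W = (-28.0, 50.2) on CW and Z = (-24.0, 54.2) on ZT. Then |MZ| = |Z − M| = 59.3.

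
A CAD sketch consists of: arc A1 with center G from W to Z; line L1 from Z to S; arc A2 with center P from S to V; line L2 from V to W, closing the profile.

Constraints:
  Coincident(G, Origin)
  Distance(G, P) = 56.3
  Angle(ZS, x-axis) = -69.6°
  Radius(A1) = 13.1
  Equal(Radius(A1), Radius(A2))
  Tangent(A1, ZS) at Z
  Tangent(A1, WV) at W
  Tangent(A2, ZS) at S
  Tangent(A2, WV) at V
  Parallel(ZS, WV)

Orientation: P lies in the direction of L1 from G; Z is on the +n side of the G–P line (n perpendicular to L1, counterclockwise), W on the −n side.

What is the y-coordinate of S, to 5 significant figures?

-48.203

The slot axis is L1's direction at -69.6°, so u = (cos -69.6°, sin -69.6°) = (0.34857, -0.93728) and n = (−sin -69.6°, cos -69.6°) = (0.93728, 0.34857). G is at the origin and P lies 56.3 along u from G, so P = 56.3·u = (19.625, -52.769). Tangency of A1 to both parallel lines with radius 13.1 puts Z and W at G ± 13.1·n: Z = (12.278, 4.5663), W = (-12.278, -4.5663). Equal radii place S and V the same way about P: S = P + 13.1·n = (31.903, -48.203), V = P − 13.1·n = (7.3462, -57.335). So S.y = -48.203.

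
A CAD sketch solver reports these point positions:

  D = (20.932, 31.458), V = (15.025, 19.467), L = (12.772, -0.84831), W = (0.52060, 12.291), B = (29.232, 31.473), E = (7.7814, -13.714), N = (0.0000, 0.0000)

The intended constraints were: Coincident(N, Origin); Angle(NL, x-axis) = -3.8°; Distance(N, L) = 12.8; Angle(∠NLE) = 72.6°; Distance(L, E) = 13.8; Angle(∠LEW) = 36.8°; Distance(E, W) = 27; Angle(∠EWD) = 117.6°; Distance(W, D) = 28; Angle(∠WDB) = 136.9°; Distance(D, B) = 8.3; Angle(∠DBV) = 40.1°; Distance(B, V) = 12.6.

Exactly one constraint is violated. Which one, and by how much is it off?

Distance(B, V) = 12.6 — off by 6.00.

N = (0.00, 0.00) ✓; NL at -3.800° ✓; |NL| = 12.80 ✓; ∠NLE = 72.60° ✓; |LE| = 13.80 ✓; ∠LEW = 36.80° ✓; |EW| = 27.00 ✓; ∠EWD = 117.6° ✓; |WD| = 28.00 ✓; ∠WDB = 136.9° ✓; |DB| = 8.300 ✓; ∠DBV = 40.10° ✓; |BV| = 18.60 ✗.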